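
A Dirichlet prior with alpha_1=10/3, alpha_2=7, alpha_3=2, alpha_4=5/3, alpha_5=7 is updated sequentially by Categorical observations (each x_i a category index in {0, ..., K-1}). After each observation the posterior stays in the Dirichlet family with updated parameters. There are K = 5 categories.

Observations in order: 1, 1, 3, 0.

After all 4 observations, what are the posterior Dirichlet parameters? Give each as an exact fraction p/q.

alpha_1=13/3, alpha_2=9, alpha_3=2, alpha_4=8/3, alpha_5=7

obs 1: x=1 → posterior Dirichlet(10/3, 8, 2, 5/3, 7)
obs 2: x=1 → posterior Dirichlet(10/3, 9, 2, 5/3, 7)
obs 3: x=3 → posterior Dirichlet(10/3, 9, 2, 8/3, 7)
obs 4: x=0 → posterior Dirichlet(13/3, 9, 2, 8/3, 7)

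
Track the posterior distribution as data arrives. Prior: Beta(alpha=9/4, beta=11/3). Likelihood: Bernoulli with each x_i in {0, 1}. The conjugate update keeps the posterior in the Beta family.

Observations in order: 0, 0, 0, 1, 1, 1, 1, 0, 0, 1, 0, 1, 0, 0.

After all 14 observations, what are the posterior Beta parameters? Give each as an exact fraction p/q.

alpha=33/4, beta=35/3

obs 1: x=0 → posterior Beta(9/4, 14/3)
obs 2: x=0 → posterior Beta(9/4, 17/3)
obs 3: x=0 → posterior Beta(9/4, 20/3)
obs 4: x=1 → posterior Beta(13/4, 20/3)
obs 5: x=1 → posterior Beta(17/4, 20/3)
obs 6: x=1 → posterior Beta(21/4, 20/3)
obs 7: x=1 → posterior Beta(25/4, 20/3)
obs 8: x=0 → posterior Beta(25/4, 23/3)
obs 9: x=0 → posterior Beta(25/4, 26/3)
obs 10: x=1 → posterior Beta(29/4, 26/3)
obs 11: x=0 → posterior Beta(29/4, 29/3)
obs 12: x=1 → posterior Beta(33/4, 29/3)
obs 13: x=0 → posterior Beta(33/4, 32/3)
obs 14: x=0 → posterior Beta(33/4, 35/3)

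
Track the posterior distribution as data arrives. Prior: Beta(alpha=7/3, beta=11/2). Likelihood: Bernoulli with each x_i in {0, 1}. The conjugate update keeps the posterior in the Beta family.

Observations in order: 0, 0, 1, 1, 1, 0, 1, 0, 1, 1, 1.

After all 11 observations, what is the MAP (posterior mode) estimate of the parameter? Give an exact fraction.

obs 1: x=0 → posterior Beta(7/3, 13/2)
obs 2: x=0 → posterior Beta(7/3, 15/2)
obs 3: x=1 → posterior Beta(10/3, 15/2)
obs 4: x=1 → posterior Beta(13/3, 15/2)
obs 5: x=1 → posterior Beta(16/3, 15/2)
obs 6: x=0 → posterior Beta(16/3, 17/2)
obs 7: x=1 → posterior Beta(19/3, 17/2)
obs 8: x=0 → posterior Beta(19/3, 19/2)
obs 9: x=1 → posterior Beta(22/3, 19/2)
obs 10: x=1 → posterior Beta(25/3, 19/2)
obs 11: x=1 → posterior Beta(28/3, 19/2)

50/101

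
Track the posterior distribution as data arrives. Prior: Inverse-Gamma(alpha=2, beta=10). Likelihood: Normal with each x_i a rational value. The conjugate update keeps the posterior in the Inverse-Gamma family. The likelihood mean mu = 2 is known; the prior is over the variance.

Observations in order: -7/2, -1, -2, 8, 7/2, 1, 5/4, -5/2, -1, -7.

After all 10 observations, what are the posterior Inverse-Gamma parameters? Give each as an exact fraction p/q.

obs 1: x=-7/2 → posterior Inverse-Gamma(5/2, 201/8)
obs 2: x=-1 → posterior Inverse-Gamma(3, 237/8)
obs 3: x=-2 → posterior Inverse-Gamma(7/2, 301/8)
obs 4: x=8 → posterior Inverse-Gamma(4, 445/8)
obs 5: x=7/2 → posterior Inverse-Gamma(9/2, 227/4)
obs 6: x=1 → posterior Inverse-Gamma(5, 229/4)
obs 7: x=5/4 → posterior Inverse-Gamma(11/2, 1841/32)
obs 8: x=-5/2 → posterior Inverse-Gamma(6, 2165/32)
obs 9: x=-1 → posterior Inverse-Gamma(13/2, 2309/32)
obs 10: x=-7 → posterior Inverse-Gamma(7, 3605/32)

alpha=7, beta=3605/32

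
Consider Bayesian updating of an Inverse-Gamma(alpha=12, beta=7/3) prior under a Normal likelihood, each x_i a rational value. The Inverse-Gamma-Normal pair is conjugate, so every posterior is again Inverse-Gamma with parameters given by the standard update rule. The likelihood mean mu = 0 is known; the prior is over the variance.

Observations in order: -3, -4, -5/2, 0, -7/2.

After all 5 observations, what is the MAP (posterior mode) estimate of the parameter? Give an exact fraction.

obs 1: x=-3 → posterior Inverse-Gamma(25/2, 41/6)
obs 2: x=-4 → posterior Inverse-Gamma(13, 89/6)
obs 3: x=-5/2 → posterior Inverse-Gamma(27/2, 431/24)
obs 4: x=0 → posterior Inverse-Gamma(14, 431/24)
obs 5: x=-7/2 → posterior Inverse-Gamma(29/2, 289/12)

289/186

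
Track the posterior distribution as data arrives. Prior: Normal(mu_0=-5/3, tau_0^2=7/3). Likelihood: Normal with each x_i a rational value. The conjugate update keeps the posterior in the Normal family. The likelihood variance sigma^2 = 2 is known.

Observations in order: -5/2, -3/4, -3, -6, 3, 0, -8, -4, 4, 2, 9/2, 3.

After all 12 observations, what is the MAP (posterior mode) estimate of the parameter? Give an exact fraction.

obs 1: x=-5/2 → posterior Normal(-55/26, 14/13)
obs 2: x=-3/4 → posterior Normal(-131/80, 7/10)
obs 3: x=-3 → posterior Normal(-215/108, 14/27)
obs 4: x=-6 → posterior Normal(-383/136, 7/17)
obs 5: x=3 → posterior Normal(-299/164, 14/41)
obs 6: x=0 → posterior Normal(-299/192, 7/24)
obs 7: x=-8 → posterior Normal(-523/220, 14/55)
obs 8: x=-4 → posterior Normal(-635/248, 7/31)
obs 9: x=4 → posterior Normal(-523/276, 14/69)
obs 10: x=2 → posterior Normal(-467/304, 7/38)
obs 11: x=9/2 → posterior Normal(-341/332, 14/83)
obs 12: x=3 → posterior Normal(-257/360, 7/45)

-257/360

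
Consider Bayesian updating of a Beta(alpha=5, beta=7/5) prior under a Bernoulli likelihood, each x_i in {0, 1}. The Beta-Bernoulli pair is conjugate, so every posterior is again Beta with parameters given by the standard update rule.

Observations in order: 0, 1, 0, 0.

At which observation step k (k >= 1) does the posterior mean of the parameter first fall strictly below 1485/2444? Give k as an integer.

obs 1: x=0 → posterior Beta(5, 12/5)
obs 2: x=1 → posterior Beta(6, 12/5)
obs 3: x=0 → posterior Beta(6, 17/5)
obs 4: x=0 → posterior Beta(6, 22/5)

k = 4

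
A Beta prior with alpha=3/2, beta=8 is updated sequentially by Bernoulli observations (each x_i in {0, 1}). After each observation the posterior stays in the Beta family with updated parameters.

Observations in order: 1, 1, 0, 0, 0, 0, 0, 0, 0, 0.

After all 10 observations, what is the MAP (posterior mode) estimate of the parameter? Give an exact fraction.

1/7

obs 1: x=1 → posterior Beta(5/2, 8)
obs 2: x=1 → posterior Beta(7/2, 8)
obs 3: x=0 → posterior Beta(7/2, 9)
obs 4: x=0 → posterior Beta(7/2, 10)
obs 5: x=0 → posterior Beta(7/2, 11)
obs 6: x=0 → posterior Beta(7/2, 12)
obs 7: x=0 → posterior Beta(7/2, 13)
obs 8: x=0 → posterior Beta(7/2, 14)
obs 9: x=0 → posterior Beta(7/2, 15)
obs 10: x=0 → posterior Beta(7/2, 16)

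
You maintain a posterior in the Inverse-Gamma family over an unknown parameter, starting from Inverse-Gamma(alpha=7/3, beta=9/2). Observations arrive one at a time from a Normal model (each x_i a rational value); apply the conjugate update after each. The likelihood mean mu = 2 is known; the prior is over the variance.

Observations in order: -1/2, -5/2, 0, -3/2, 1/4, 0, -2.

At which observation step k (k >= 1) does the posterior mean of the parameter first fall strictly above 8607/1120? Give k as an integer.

k = 4

obs 1: x=-1/2 → posterior Inverse-Gamma(17/6, 61/8)
obs 2: x=-5/2 → posterior Inverse-Gamma(10/3, 71/4)
obs 3: x=0 → posterior Inverse-Gamma(23/6, 79/4)
obs 4: x=-3/2 → posterior Inverse-Gamma(13/3, 207/8)
obs 5: x=1/4 → posterior Inverse-Gamma(29/6, 877/32)
obs 6: x=0 → posterior Inverse-Gamma(16/3, 941/32)
obs 7: x=-2 → posterior Inverse-Gamma(35/6, 1197/32)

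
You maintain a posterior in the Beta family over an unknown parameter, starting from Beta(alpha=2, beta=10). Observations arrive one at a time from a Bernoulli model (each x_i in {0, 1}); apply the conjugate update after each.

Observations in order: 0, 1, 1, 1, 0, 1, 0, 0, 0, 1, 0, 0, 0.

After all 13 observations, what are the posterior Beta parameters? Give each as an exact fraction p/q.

obs 1: x=0 → posterior Beta(2, 11)
obs 2: x=1 → posterior Beta(3, 11)
obs 3: x=1 → posterior Beta(4, 11)
obs 4: x=1 → posterior Beta(5, 11)
obs 5: x=0 → posterior Beta(5, 12)
obs 6: x=1 → posterior Beta(6, 12)
obs 7: x=0 → posterior Beta(6, 13)
obs 8: x=0 → posterior Beta(6, 14)
obs 9: x=0 → posterior Beta(6, 15)
obs 10: x=1 → posterior Beta(7, 15)
obs 11: x=0 → posterior Beta(7, 16)
obs 12: x=0 → posterior Beta(7, 17)
obs 13: x=0 → posterior Beta(7, 18)

alpha=7, beta=18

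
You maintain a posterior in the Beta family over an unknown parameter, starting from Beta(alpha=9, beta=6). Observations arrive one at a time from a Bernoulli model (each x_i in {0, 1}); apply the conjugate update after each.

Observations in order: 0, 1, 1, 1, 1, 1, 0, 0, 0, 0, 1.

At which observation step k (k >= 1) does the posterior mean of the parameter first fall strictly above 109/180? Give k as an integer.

obs 1: x=0 → posterior Beta(9, 7)
obs 2: x=1 → posterior Beta(10, 7)
obs 3: x=1 → posterior Beta(11, 7)
obs 4: x=1 → posterior Beta(12, 7)
obs 5: x=1 → posterior Beta(13, 7)
obs 6: x=1 → posterior Beta(14, 7)
obs 7: x=0 → posterior Beta(14, 8)
obs 8: x=0 → posterior Beta(14, 9)
obs 9: x=0 → posterior Beta(14, 10)
obs 10: x=0 → posterior Beta(14, 11)
obs 11: x=1 → posterior Beta(15, 11)

k = 3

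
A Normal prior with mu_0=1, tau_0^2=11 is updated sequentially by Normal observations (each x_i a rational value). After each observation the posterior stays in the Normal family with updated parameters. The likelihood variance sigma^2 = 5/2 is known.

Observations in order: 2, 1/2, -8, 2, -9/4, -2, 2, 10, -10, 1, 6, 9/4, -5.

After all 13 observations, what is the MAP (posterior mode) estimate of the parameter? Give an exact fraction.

obs 1: x=2 → posterior Normal(49/27, 55/27)
obs 2: x=1/2 → posterior Normal(60/49, 55/49)
obs 3: x=-8 → posterior Normal(-116/71, 55/71)
obs 4: x=2 → posterior Normal(-24/31, 55/93)
obs 5: x=-9/4 → posterior Normal(-243/230, 11/23)
obs 6: x=-2 → posterior Normal(-331/274, 55/137)
obs 7: x=2 → posterior Normal(-81/106, 55/159)
obs 8: x=10 → posterior Normal(197/362, 55/181)
obs 9: x=-10 → posterior Normal(-243/406, 55/203)
obs 10: x=1 → posterior Normal(-199/450, 11/45)
obs 11: x=6 → posterior Normal(5/38, 55/247)
obs 12: x=9/4 → posterior Normal(82/269, 55/269)
obs 13: x=-5 → posterior Normal(-28/291, 55/291)

-28/291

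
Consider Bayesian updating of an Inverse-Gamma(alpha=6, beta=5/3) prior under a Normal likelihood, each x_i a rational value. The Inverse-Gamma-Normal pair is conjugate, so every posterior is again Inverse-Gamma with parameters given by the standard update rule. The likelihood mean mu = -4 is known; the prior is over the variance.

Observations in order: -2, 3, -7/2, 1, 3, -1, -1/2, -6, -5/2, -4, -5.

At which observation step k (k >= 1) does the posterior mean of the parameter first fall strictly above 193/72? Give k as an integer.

k = 2

obs 1: x=-2 → posterior Inverse-Gamma(13/2, 11/3)
obs 2: x=3 → posterior Inverse-Gamma(7, 169/6)
obs 3: x=-7/2 → posterior Inverse-Gamma(15/2, 679/24)
obs 4: x=1 → posterior Inverse-Gamma(8, 979/24)
obs 5: x=3 → posterior Inverse-Gamma(17/2, 1567/24)
obs 6: x=-1 → posterior Inverse-Gamma(9, 1675/24)
obs 7: x=-1/2 → posterior Inverse-Gamma(19/2, 911/12)
obs 8: x=-6 → posterior Inverse-Gamma(10, 935/12)
obs 9: x=-5/2 → posterior Inverse-Gamma(21/2, 1897/24)
obs 10: x=-4 → posterior Inverse-Gamma(11, 1897/24)
obs 11: x=-5 → posterior Inverse-Gamma(23/2, 1909/24)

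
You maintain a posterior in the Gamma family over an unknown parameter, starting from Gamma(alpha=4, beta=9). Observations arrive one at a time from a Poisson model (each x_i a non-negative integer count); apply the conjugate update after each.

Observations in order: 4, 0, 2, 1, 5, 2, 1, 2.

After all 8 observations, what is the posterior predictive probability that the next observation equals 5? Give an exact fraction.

obs 1: x=4 → posterior Gamma(8, 10)
obs 2: x=0 → posterior Gamma(8, 11)
obs 3: x=2 → posterior Gamma(10, 12)
obs 4: x=1 → posterior Gamma(11, 13)
obs 5: x=5 → posterior Gamma(16, 14)
obs 6: x=2 → posterior Gamma(18, 15)
obs 7: x=1 → posterior Gamma(19, 16)
obs 8: x=2 → posterior Gamma(21, 17)

611809074799692329659725006535/72265977632829313931745851080704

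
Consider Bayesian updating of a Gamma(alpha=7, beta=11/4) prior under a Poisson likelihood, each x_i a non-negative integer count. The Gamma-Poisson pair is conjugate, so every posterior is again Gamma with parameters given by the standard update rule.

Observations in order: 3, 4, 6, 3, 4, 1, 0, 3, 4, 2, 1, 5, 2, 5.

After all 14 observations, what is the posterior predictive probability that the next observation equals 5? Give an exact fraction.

obs 1: x=3 → posterior Gamma(10, 15/4)
obs 2: x=4 → posterior Gamma(14, 19/4)
obs 3: x=6 → posterior Gamma(20, 23/4)
obs 4: x=3 → posterior Gamma(23, 27/4)
obs 5: x=4 → posterior Gamma(27, 31/4)
obs 6: x=1 → posterior Gamma(28, 35/4)
obs 7: x=0 → posterior Gamma(28, 39/4)
obs 8: x=3 → posterior Gamma(31, 43/4)
obs 9: x=4 → posterior Gamma(35, 47/4)
obs 10: x=2 → posterior Gamma(37, 51/4)
obs 11: x=1 → posterior Gamma(38, 55/4)
obs 12: x=5 → posterior Gamma(43, 59/4)
obs 13: x=2 → posterior Gamma(45, 63/4)
obs 14: x=5 → posterior Gamma(50, 67/4)

65173643265228795163917791893859468984765514922888163326094411625854588361717602895820059919651829760/659491465270814187101370230033026483820418915748624883501055252483509972765032663227573620207174135351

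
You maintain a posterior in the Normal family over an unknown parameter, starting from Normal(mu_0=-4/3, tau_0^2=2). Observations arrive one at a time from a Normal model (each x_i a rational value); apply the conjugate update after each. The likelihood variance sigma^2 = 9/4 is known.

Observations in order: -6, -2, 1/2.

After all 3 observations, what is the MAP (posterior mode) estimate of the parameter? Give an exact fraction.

-24/11

obs 1: x=-6 → posterior Normal(-60/17, 18/17)
obs 2: x=-2 → posterior Normal(-76/25, 18/25)
obs 3: x=1/2 → posterior Normal(-24/11, 6/11)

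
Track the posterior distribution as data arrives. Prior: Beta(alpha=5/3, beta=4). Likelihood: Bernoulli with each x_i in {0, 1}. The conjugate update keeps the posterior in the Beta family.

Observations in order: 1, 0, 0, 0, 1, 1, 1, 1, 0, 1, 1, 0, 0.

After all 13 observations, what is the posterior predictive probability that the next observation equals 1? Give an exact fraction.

13/28

obs 1: x=1 → posterior Beta(8/3, 4)
obs 2: x=0 → posterior Beta(8/3, 5)
obs 3: x=0 → posterior Beta(8/3, 6)
obs 4: x=0 → posterior Beta(8/3, 7)
obs 5: x=1 → posterior Beta(11/3, 7)
obs 6: x=1 → posterior Beta(14/3, 7)
obs 7: x=1 → posterior Beta(17/3, 7)
obs 8: x=1 → posterior Beta(20/3, 7)
obs 9: x=0 → posterior Beta(20/3, 8)
obs 10: x=1 → posterior Beta(23/3, 8)
obs 11: x=1 → posterior Beta(26/3, 8)
obs 12: x=0 → posterior Beta(26/3, 9)
obs 13: x=0 → posterior Beta(26/3, 10)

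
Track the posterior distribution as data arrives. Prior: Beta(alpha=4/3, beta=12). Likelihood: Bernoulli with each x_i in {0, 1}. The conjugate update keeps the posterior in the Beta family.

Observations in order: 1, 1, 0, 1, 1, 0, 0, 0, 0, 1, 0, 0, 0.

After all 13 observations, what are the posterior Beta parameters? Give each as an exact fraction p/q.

alpha=19/3, beta=20

obs 1: x=1 → posterior Beta(7/3, 12)
obs 2: x=1 → posterior Beta(10/3, 12)
obs 3: x=0 → posterior Beta(10/3, 13)
obs 4: x=1 → posterior Beta(13/3, 13)
obs 5: x=1 → posterior Beta(16/3, 13)
obs 6: x=0 → posterior Beta(16/3, 14)
obs 7: x=0 → posterior Beta(16/3, 15)
obs 8: x=0 → posterior Beta(16/3, 16)
obs 9: x=0 → posterior Beta(16/3, 17)
obs 10: x=1 → posterior Beta(19/3, 17)
obs 11: x=0 → posterior Beta(19/3, 18)
obs 12: x=0 → posterior Beta(19/3, 19)
obs 13: x=0 → posterior Beta(19/3, 20)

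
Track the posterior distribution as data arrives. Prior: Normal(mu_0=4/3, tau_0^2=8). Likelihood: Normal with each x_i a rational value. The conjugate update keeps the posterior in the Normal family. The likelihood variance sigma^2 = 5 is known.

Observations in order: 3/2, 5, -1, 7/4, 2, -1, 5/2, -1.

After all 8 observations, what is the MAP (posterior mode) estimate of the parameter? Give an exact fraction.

obs 1: x=3/2 → posterior Normal(56/39, 40/13)
obs 2: x=5 → posterior Normal(176/63, 40/21)
obs 3: x=-1 → posterior Normal(152/87, 40/29)
obs 4: x=7/4 → posterior Normal(194/111, 40/37)
obs 5: x=2 → posterior Normal(242/135, 8/9)
obs 6: x=-1 → posterior Normal(218/159, 40/53)
obs 7: x=5/2 → posterior Normal(278/183, 40/61)
obs 8: x=-1 → posterior Normal(254/207, 40/69)

254/207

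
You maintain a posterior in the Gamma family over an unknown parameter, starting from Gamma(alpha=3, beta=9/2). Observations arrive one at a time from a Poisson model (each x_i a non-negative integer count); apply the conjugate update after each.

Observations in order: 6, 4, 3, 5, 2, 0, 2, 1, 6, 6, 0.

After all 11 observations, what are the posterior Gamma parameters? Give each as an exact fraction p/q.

alpha=38, beta=31/2

obs 1: x=6 → posterior Gamma(9, 11/2)
obs 2: x=4 → posterior Gamma(13, 13/2)
obs 3: x=3 → posterior Gamma(16, 15/2)
obs 4: x=5 → posterior Gamma(21, 17/2)
obs 5: x=2 → posterior Gamma(23, 19/2)
obs 6: x=0 → posterior Gamma(23, 21/2)
obs 7: x=2 → posterior Gamma(25, 23/2)
obs 8: x=1 → posterior Gamma(26, 25/2)
obs 9: x=6 → posterior Gamma(32, 27/2)
obs 10: x=6 → posterior Gamma(38, 29/2)
obs 11: x=0 → posterior Gamma(38, 31/2)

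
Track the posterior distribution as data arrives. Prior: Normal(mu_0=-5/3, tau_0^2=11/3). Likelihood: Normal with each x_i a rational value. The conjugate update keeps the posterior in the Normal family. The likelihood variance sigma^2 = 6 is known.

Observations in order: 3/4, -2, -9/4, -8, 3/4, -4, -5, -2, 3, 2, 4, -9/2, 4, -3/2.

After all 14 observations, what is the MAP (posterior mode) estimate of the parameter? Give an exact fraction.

-769/688

obs 1: x=3/4 → posterior Normal(-3/4, 66/29)
obs 2: x=-2 → posterior Normal(-35/32, 33/20)
obs 3: x=-9/4 → posterior Normal(-137/102, 22/17)
obs 4: x=-8 → posterior Normal(-313/124, 33/31)
obs 5: x=3/4 → posterior Normal(-593/292, 66/73)
obs 6: x=-4 → posterior Normal(-769/336, 11/14)
obs 7: x=-5 → posterior Normal(-989/380, 66/95)
obs 8: x=-2 → posterior Normal(-1077/424, 33/53)
obs 9: x=3 → posterior Normal(-105/52, 22/39)
obs 10: x=2 → posterior Normal(-857/512, 33/64)
obs 11: x=4 → posterior Normal(-681/556, 66/139)
obs 12: x=-9/2 → posterior Normal(-293/200, 11/25)
obs 13: x=4 → posterior Normal(-703/644, 66/161)
obs 14: x=-3/2 → posterior Normal(-769/688, 33/86)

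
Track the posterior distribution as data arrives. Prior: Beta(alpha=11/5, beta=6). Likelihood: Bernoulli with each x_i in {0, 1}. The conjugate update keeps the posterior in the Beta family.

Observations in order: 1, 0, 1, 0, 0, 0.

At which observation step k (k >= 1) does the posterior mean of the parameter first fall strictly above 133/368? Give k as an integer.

obs 1: x=1 → posterior Beta(16/5, 6)
obs 2: x=0 → posterior Beta(16/5, 7)
obs 3: x=1 → posterior Beta(21/5, 7)
obs 4: x=0 → posterior Beta(21/5, 8)
obs 5: x=0 → posterior Beta(21/5, 9)
obs 6: x=0 → posterior Beta(21/5, 10)

k = 3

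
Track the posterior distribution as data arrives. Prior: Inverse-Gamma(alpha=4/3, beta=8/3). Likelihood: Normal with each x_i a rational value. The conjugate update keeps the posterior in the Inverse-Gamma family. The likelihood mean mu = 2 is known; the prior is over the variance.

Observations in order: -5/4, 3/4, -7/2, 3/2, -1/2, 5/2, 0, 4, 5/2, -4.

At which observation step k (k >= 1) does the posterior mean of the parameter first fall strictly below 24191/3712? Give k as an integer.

k = 9

obs 1: x=-5/4 → posterior Inverse-Gamma(11/6, 763/96)
obs 2: x=3/4 → posterior Inverse-Gamma(7/3, 419/48)
obs 3: x=-7/2 → posterior Inverse-Gamma(17/6, 1145/48)
obs 4: x=3/2 → posterior Inverse-Gamma(10/3, 1151/48)
obs 5: x=-1/2 → posterior Inverse-Gamma(23/6, 1301/48)
obs 6: x=5/2 → posterior Inverse-Gamma(13/3, 1307/48)
obs 7: x=0 → posterior Inverse-Gamma(29/6, 1403/48)
obs 8: x=4 → posterior Inverse-Gamma(16/3, 1499/48)
obs 9: x=5/2 → posterior Inverse-Gamma(35/6, 1505/48)
obs 10: x=-4 → posterior Inverse-Gamma(19/3, 2369/48)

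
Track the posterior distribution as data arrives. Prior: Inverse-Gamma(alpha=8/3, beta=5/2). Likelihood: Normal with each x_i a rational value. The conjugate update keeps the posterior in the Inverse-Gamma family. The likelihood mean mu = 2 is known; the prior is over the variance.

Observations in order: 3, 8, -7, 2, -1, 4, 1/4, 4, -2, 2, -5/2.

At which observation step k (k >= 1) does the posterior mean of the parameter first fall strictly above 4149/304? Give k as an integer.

k = 3

obs 1: x=3 → posterior Inverse-Gamma(19/6, 3)
obs 2: x=8 → posterior Inverse-Gamma(11/3, 21)
obs 3: x=-7 → posterior Inverse-Gamma(25/6, 123/2)
obs 4: x=2 → posterior Inverse-Gamma(14/3, 123/2)
obs 5: x=-1 → posterior Inverse-Gamma(31/6, 66)
obs 6: x=4 → posterior Inverse-Gamma(17/3, 68)
obs 7: x=1/4 → posterior Inverse-Gamma(37/6, 2225/32)
obs 8: x=4 → posterior Inverse-Gamma(20/3, 2289/32)
obs 9: x=-2 → posterior Inverse-Gamma(43/6, 2545/32)
obs 10: x=2 → posterior Inverse-Gamma(23/3, 2545/32)
obs 11: x=-5/2 → posterior Inverse-Gamma(49/6, 2869/32)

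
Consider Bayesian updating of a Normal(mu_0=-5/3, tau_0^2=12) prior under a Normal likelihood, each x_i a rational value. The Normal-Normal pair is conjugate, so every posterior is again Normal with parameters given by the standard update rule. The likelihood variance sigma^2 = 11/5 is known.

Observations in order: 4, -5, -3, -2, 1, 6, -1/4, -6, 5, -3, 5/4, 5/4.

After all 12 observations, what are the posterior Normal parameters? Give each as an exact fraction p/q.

obs 1: x=4 → posterior Normal(665/213, 132/71)
obs 2: x=-5 → posterior Normal(-235/393, 132/131)
obs 3: x=-3 → posterior Normal(-775/573, 132/191)
obs 4: x=-2 → posterior Normal(-1135/753, 132/251)
obs 5: x=1 → posterior Normal(-955/933, 132/311)
obs 6: x=6 → posterior Normal(125/1113, 132/371)
obs 7: x=-1/4 → posterior Normal(80/1293, 132/431)
obs 8: x=-6 → posterior Normal(-1000/1473, 132/491)
obs 9: x=5 → posterior Normal(-100/1653, 132/551)
obs 10: x=-3 → posterior Normal(-640/1833, 132/611)
obs 11: x=5/4 → posterior Normal(-415/2013, 12/61)
obs 12: x=5/4 → posterior Normal(-190/2193, 132/731)

mu_0=-190/2193, tau_0^2=132/731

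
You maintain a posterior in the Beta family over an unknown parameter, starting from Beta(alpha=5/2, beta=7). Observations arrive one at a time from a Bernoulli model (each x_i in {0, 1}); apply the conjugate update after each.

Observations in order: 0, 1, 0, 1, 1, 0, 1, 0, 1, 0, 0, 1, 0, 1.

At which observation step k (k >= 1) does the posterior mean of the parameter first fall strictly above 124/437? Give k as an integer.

obs 1: x=0 → posterior Beta(5/2, 8)
obs 2: x=1 → posterior Beta(7/2, 8)
obs 3: x=0 → posterior Beta(7/2, 9)
obs 4: x=1 → posterior Beta(9/2, 9)
obs 5: x=1 → posterior Beta(11/2, 9)
obs 6: x=0 → posterior Beta(11/2, 10)
obs 7: x=1 → posterior Beta(13/2, 10)
obs 8: x=0 → posterior Beta(13/2, 11)
obs 9: x=1 → posterior Beta(15/2, 11)
obs 10: x=0 → posterior Beta(15/2, 12)
obs 11: x=0 → posterior Beta(15/2, 13)
obs 12: x=1 → posterior Beta(17/2, 13)
obs 13: x=0 → posterior Beta(17/2, 14)
obs 14: x=1 → posterior Beta(19/2, 14)

k = 2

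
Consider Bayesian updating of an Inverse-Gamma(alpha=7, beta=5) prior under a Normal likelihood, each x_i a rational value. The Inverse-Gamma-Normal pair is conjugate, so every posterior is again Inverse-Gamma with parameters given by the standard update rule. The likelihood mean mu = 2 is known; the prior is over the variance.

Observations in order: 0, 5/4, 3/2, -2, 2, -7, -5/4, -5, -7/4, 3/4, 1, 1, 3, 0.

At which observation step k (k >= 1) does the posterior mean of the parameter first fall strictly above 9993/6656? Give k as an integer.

k = 4

obs 1: x=0 → posterior Inverse-Gamma(15/2, 7)
obs 2: x=5/4 → posterior Inverse-Gamma(8, 233/32)
obs 3: x=3/2 → posterior Inverse-Gamma(17/2, 237/32)
obs 4: x=-2 → posterior Inverse-Gamma(9, 493/32)
obs 5: x=2 → posterior Inverse-Gamma(19/2, 493/32)
obs 6: x=-7 → posterior Inverse-Gamma(10, 1789/32)
obs 7: x=-5/4 → posterior Inverse-Gamma(21/2, 979/16)
obs 8: x=-5 → posterior Inverse-Gamma(11, 1371/16)
obs 9: x=-7/4 → posterior Inverse-Gamma(23/2, 2967/32)
obs 10: x=3/4 → posterior Inverse-Gamma(12, 187/2)
obs 11: x=1 → posterior Inverse-Gamma(25/2, 94)
obs 12: x=1 → posterior Inverse-Gamma(13, 189/2)
obs 13: x=3 → posterior Inverse-Gamma(27/2, 95)
obs 14: x=0 → posterior Inverse-Gamma(14, 97)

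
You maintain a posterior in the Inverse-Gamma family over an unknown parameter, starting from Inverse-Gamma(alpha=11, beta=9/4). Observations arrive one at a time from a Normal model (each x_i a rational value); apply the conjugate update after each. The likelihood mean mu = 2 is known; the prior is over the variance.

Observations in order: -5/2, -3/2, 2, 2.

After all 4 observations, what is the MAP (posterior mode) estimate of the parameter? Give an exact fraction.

obs 1: x=-5/2 → posterior Inverse-Gamma(23/2, 99/8)
obs 2: x=-3/2 → posterior Inverse-Gamma(12, 37/2)
obs 3: x=2 → posterior Inverse-Gamma(25/2, 37/2)
obs 4: x=2 → posterior Inverse-Gamma(13, 37/2)

37/28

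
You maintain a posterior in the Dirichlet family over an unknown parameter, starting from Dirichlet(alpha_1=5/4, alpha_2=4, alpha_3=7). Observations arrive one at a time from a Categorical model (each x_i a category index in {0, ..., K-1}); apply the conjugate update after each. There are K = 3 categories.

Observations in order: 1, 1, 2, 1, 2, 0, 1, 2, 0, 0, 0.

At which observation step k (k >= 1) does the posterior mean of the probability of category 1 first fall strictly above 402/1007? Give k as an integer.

k = 2

obs 1: x=1 → posterior Dirichlet(5/4, 5, 7)
obs 2: x=1 → posterior Dirichlet(5/4, 6, 7)
obs 3: x=2 → posterior Dirichlet(5/4, 6, 8)
obs 4: x=1 → posterior Dirichlet(5/4, 7, 8)
obs 5: x=2 → posterior Dirichlet(5/4, 7, 9)
obs 6: x=0 → posterior Dirichlet(9/4, 7, 9)
obs 7: x=1 → posterior Dirichlet(9/4, 8, 9)
obs 8: x=2 → posterior Dirichlet(9/4, 8, 10)
obs 9: x=0 → posterior Dirichlet(13/4, 8, 10)
obs 10: x=0 → posterior Dirichlet(17/4, 8, 10)
obs 11: x=0 → posterior Dirichlet(21/4, 8, 10)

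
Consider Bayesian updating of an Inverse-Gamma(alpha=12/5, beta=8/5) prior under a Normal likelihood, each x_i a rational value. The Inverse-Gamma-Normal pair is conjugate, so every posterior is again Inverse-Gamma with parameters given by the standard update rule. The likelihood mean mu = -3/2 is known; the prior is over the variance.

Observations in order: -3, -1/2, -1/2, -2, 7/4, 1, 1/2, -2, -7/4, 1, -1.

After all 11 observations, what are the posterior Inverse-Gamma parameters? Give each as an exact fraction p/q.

alpha=79/10, beta=1413/80

obs 1: x=-3 → posterior Inverse-Gamma(29/10, 109/40)
obs 2: x=-1/2 → posterior Inverse-Gamma(17/5, 129/40)
obs 3: x=-1/2 → posterior Inverse-Gamma(39/10, 149/40)
obs 4: x=-2 → posterior Inverse-Gamma(22/5, 77/20)
obs 5: x=7/4 → posterior Inverse-Gamma(49/10, 1461/160)
obs 6: x=1 → posterior Inverse-Gamma(27/5, 1961/160)
obs 7: x=1/2 → posterior Inverse-Gamma(59/10, 2281/160)
obs 8: x=-2 → posterior Inverse-Gamma(32/5, 2301/160)
obs 9: x=-7/4 → posterior Inverse-Gamma(69/10, 1153/80)
obs 10: x=1 → posterior Inverse-Gamma(37/5, 1403/80)
obs 11: x=-1 → posterior Inverse-Gamma(79/10, 1413/80)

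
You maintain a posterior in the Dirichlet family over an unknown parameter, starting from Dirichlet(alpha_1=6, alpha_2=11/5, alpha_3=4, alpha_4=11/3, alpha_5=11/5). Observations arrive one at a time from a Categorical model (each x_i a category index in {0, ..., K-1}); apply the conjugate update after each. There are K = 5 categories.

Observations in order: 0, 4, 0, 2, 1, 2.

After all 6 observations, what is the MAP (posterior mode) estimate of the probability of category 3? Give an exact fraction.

20/143

obs 1: x=0 → posterior Dirichlet(7, 11/5, 4, 11/3, 11/5)
obs 2: x=4 → posterior Dirichlet(7, 11/5, 4, 11/3, 16/5)
obs 3: x=0 → posterior Dirichlet(8, 11/5, 4, 11/3, 16/5)
obs 4: x=2 → posterior Dirichlet(8, 11/5, 5, 11/3, 16/5)
obs 5: x=1 → posterior Dirichlet(8, 16/5, 5, 11/3, 16/5)
obs 6: x=2 → posterior Dirichlet(8, 16/5, 6, 11/3, 16/5)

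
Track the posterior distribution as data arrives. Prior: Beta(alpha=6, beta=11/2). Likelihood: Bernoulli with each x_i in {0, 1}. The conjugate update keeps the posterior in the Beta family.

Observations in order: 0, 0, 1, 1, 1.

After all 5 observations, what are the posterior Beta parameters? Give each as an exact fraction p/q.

obs 1: x=0 → posterior Beta(6, 13/2)
obs 2: x=0 → posterior Beta(6, 15/2)
obs 3: x=1 → posterior Beta(7, 15/2)
obs 4: x=1 → posterior Beta(8, 15/2)
obs 5: x=1 → posterior Beta(9, 15/2)

alpha=9, beta=15/2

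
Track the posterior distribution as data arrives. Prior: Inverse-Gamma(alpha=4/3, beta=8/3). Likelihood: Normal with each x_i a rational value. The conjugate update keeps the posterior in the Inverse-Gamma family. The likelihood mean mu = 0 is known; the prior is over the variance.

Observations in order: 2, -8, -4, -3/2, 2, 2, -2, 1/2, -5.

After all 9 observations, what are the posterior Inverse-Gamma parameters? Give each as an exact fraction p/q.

obs 1: x=2 → posterior Inverse-Gamma(11/6, 14/3)
obs 2: x=-8 → posterior Inverse-Gamma(7/3, 110/3)
obs 3: x=-4 → posterior Inverse-Gamma(17/6, 134/3)
obs 4: x=-3/2 → posterior Inverse-Gamma(10/3, 1099/24)
obs 5: x=2 → posterior Inverse-Gamma(23/6, 1147/24)
obs 6: x=2 → posterior Inverse-Gamma(13/3, 1195/24)
obs 7: x=-2 → posterior Inverse-Gamma(29/6, 1243/24)
obs 8: x=1/2 → posterior Inverse-Gamma(16/3, 623/12)
obs 9: x=-5 → posterior Inverse-Gamma(35/6, 773/12)

alpha=35/6, beta=773/12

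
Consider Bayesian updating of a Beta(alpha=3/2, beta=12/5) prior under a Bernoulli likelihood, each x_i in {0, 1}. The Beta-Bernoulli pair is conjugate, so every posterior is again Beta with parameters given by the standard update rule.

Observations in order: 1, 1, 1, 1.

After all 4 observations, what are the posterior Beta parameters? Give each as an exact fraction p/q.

obs 1: x=1 → posterior Beta(5/2, 12/5)
obs 2: x=1 → posterior Beta(7/2, 12/5)
obs 3: x=1 → posterior Beta(9/2, 12/5)
obs 4: x=1 → posterior Beta(11/2, 12/5)

alpha=11/2, beta=12/5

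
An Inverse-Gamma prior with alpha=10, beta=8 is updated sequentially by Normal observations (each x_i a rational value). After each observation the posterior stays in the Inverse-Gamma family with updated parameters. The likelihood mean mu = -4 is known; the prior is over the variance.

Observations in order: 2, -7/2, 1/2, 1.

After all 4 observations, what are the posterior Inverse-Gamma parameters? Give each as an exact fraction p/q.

obs 1: x=2 → posterior Inverse-Gamma(21/2, 26)
obs 2: x=-7/2 → posterior Inverse-Gamma(11, 209/8)
obs 3: x=1/2 → posterior Inverse-Gamma(23/2, 145/4)
obs 4: x=1 → posterior Inverse-Gamma(12, 195/4)

alpha=12, beta=195/4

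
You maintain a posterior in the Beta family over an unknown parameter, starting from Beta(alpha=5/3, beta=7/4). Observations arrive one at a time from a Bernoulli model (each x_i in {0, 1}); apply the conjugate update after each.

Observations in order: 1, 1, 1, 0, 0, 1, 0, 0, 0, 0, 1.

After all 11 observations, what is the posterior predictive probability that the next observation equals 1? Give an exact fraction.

80/173

obs 1: x=1 → posterior Beta(8/3, 7/4)
obs 2: x=1 → posterior Beta(11/3, 7/4)
obs 3: x=1 → posterior Beta(14/3, 7/4)
obs 4: x=0 → posterior Beta(14/3, 11/4)
obs 5: x=0 → posterior Beta(14/3, 15/4)
obs 6: x=1 → posterior Beta(17/3, 15/4)
obs 7: x=0 → posterior Beta(17/3, 19/4)
obs 8: x=0 → posterior Beta(17/3, 23/4)
obs 9: x=0 → posterior Beta(17/3, 27/4)
obs 10: x=0 → posterior Beta(17/3, 31/4)
obs 11: x=1 → posterior Beta(20/3, 31/4)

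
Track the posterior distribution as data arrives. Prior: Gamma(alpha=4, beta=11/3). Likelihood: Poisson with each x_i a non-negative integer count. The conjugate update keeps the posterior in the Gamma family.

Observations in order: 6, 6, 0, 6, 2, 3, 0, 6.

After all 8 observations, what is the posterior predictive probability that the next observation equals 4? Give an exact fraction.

4294203709555874647949582341777991387061774730682373046875/28313468473157736370011296127792731029354930758695159595008

obs 1: x=6 → posterior Gamma(10, 14/3)
obs 2: x=6 → posterior Gamma(16, 17/3)
obs 3: x=0 → posterior Gamma(16, 20/3)
obs 4: x=6 → posterior Gamma(22, 23/3)
obs 5: x=2 → posterior Gamma(24, 26/3)
obs 6: x=3 → posterior Gamma(27, 29/3)
obs 7: x=0 → posterior Gamma(27, 32/3)
obs 8: x=6 → posterior Gamma(33, 35/3)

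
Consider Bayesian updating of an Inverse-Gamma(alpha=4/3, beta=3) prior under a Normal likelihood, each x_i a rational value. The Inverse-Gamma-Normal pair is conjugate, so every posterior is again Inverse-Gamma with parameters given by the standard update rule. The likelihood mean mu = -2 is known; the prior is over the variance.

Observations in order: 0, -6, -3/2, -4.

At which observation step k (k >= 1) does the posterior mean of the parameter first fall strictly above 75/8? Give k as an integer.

obs 1: x=0 → posterior Inverse-Gamma(11/6, 5)
obs 2: x=-6 → posterior Inverse-Gamma(7/3, 13)
obs 3: x=-3/2 → posterior Inverse-Gamma(17/6, 105/8)
obs 4: x=-4 → posterior Inverse-Gamma(10/3, 121/8)

k = 2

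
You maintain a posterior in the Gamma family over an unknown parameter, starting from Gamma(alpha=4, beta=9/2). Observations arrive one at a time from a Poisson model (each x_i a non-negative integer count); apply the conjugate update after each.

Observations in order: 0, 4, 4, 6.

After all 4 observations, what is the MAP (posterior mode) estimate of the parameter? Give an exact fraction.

2

obs 1: x=0 → posterior Gamma(4, 11/2)
obs 2: x=4 → posterior Gamma(8, 13/2)
obs 3: x=4 → posterior Gamma(12, 15/2)
obs 4: x=6 → posterior Gamma(18, 17/2)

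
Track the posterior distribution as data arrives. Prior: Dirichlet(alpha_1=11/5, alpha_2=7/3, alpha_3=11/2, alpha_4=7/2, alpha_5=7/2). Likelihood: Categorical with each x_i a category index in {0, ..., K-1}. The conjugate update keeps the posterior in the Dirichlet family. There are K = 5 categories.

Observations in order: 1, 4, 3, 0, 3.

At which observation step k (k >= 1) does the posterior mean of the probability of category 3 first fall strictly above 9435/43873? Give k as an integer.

obs 1: x=1 → posterior Dirichlet(11/5, 10/3, 11/2, 7/2, 7/2)
obs 2: x=4 → posterior Dirichlet(11/5, 10/3, 11/2, 7/2, 9/2)
obs 3: x=3 → posterior Dirichlet(11/5, 10/3, 11/2, 9/2, 9/2)
obs 4: x=0 → posterior Dirichlet(16/5, 10/3, 11/2, 9/2, 9/2)
obs 5: x=3 → posterior Dirichlet(16/5, 10/3, 11/2, 11/2, 9/2)

k = 3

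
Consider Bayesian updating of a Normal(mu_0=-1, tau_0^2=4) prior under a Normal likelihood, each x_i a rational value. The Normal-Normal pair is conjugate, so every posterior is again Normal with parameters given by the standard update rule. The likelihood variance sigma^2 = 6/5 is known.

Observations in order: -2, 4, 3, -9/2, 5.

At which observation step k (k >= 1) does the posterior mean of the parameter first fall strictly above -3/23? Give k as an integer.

obs 1: x=-2 → posterior Normal(-23/13, 12/13)
obs 2: x=4 → posterior Normal(17/23, 12/23)
obs 3: x=3 → posterior Normal(47/33, 4/11)
obs 4: x=-9/2 → posterior Normal(2/43, 12/43)
obs 5: x=5 → posterior Normal(52/53, 12/53)

k = 2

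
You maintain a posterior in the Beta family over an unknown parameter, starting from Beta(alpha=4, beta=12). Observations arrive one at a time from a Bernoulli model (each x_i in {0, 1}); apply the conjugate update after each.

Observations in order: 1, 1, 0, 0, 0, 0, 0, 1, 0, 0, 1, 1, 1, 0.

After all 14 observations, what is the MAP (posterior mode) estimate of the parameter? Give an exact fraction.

9/28

obs 1: x=1 → posterior Beta(5, 12)
obs 2: x=1 → posterior Beta(6, 12)
obs 3: x=0 → posterior Beta(6, 13)
obs 4: x=0 → posterior Beta(6, 14)
obs 5: x=0 → posterior Beta(6, 15)
obs 6: x=0 → posterior Beta(6, 16)
obs 7: x=0 → posterior Beta(6, 17)
obs 8: x=1 → posterior Beta(7, 17)
obs 9: x=0 → posterior Beta(7, 18)
obs 10: x=0 → posterior Beta(7, 19)
obs 11: x=1 → posterior Beta(8, 19)
obs 12: x=1 → posterior Beta(9, 19)
obs 13: x=1 → posterior Beta(10, 19)
obs 14: x=0 → posterior Beta(10, 20)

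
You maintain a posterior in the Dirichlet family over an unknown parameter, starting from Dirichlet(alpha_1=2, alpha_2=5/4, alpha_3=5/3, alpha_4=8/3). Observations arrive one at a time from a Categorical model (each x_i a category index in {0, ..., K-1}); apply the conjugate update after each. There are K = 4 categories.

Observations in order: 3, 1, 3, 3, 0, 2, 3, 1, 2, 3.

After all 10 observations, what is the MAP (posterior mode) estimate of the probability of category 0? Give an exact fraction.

24/163

obs 1: x=3 → posterior Dirichlet(2, 5/4, 5/3, 11/3)
obs 2: x=1 → posterior Dirichlet(2, 9/4, 5/3, 11/3)
obs 3: x=3 → posterior Dirichlet(2, 9/4, 5/3, 14/3)
obs 4: x=3 → posterior Dirichlet(2, 9/4, 5/3, 17/3)
obs 5: x=0 → posterior Dirichlet(3, 9/4, 5/3, 17/3)
obs 6: x=2 → posterior Dirichlet(3, 9/4, 8/3, 17/3)
obs 7: x=3 → posterior Dirichlet(3, 9/4, 8/3, 20/3)
obs 8: x=1 → posterior Dirichlet(3, 13/4, 8/3, 20/3)
obs 9: x=2 → posterior Dirichlet(3, 13/4, 11/3, 20/3)
obs 10: x=3 → posterior Dirichlet(3, 13/4, 11/3, 23/3)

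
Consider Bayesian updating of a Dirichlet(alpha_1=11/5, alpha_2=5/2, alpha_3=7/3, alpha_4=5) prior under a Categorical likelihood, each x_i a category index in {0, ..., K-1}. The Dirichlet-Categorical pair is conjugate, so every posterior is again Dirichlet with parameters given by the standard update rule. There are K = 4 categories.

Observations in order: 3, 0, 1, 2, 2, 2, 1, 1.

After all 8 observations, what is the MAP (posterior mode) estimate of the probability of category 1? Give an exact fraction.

obs 1: x=3 → posterior Dirichlet(11/5, 5/2, 7/3, 6)
obs 2: x=0 → posterior Dirichlet(16/5, 5/2, 7/3, 6)
obs 3: x=1 → posterior Dirichlet(16/5, 7/2, 7/3, 6)
obs 4: x=2 → posterior Dirichlet(16/5, 7/2, 10/3, 6)
obs 5: x=2 → posterior Dirichlet(16/5, 7/2, 13/3, 6)
obs 6: x=2 → posterior Dirichlet(16/5, 7/2, 16/3, 6)
obs 7: x=1 → posterior Dirichlet(16/5, 9/2, 16/3, 6)
obs 8: x=1 → posterior Dirichlet(16/5, 11/2, 16/3, 6)

135/481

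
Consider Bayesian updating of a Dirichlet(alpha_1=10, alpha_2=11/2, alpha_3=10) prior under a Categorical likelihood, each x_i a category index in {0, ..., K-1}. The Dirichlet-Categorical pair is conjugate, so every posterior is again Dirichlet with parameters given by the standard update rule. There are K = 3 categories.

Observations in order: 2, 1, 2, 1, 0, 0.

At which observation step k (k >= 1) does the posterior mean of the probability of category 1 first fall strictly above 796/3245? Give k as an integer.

k = 4

obs 1: x=2 → posterior Dirichlet(10, 11/2, 11)
obs 2: x=1 → posterior Dirichlet(10, 13/2, 11)
obs 3: x=2 → posterior Dirichlet(10, 13/2, 12)
obs 4: x=1 → posterior Dirichlet(10, 15/2, 12)
obs 5: x=0 → posterior Dirichlet(11, 15/2, 12)
obs 6: x=0 → posterior Dirichlet(12, 15/2, 12)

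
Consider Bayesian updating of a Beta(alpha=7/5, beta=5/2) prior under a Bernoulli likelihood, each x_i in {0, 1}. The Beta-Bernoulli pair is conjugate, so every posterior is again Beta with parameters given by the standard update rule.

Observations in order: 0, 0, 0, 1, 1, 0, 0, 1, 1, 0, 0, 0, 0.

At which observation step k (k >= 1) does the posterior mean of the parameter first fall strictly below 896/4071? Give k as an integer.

k = 3

obs 1: x=0 → posterior Beta(7/5, 7/2)
obs 2: x=0 → posterior Beta(7/5, 9/2)
obs 3: x=0 → posterior Beta(7/5, 11/2)
obs 4: x=1 → posterior Beta(12/5, 11/2)
obs 5: x=1 → posterior Beta(17/5, 11/2)
obs 6: x=0 → posterior Beta(17/5, 13/2)
obs 7: x=0 → posterior Beta(17/5, 15/2)
obs 8: x=1 → posterior Beta(22/5, 15/2)
obs 9: x=1 → posterior Beta(27/5, 15/2)
obs 10: x=0 → posterior Beta(27/5, 17/2)
obs 11: x=0 → posterior Beta(27/5, 19/2)
obs 12: x=0 → posterior Beta(27/5, 21/2)
obs 13: x=0 → posterior Beta(27/5, 23/2)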